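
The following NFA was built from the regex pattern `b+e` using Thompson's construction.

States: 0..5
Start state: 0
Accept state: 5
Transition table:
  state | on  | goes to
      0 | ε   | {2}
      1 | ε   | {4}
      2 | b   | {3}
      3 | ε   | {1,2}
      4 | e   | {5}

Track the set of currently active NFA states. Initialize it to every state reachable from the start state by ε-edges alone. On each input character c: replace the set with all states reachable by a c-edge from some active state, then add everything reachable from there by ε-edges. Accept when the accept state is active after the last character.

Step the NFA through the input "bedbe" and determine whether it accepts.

S₀ = ε-closure({0}) = {0,2}
'b' @ 1: {1,2,3,4}
'e' @ 2: {5}  (accept∈set)
'd' @ 3: {}  — state set empty
rest 'be' ignored (set empty)
final: {}; accept 5 not in set

Answer: REJECT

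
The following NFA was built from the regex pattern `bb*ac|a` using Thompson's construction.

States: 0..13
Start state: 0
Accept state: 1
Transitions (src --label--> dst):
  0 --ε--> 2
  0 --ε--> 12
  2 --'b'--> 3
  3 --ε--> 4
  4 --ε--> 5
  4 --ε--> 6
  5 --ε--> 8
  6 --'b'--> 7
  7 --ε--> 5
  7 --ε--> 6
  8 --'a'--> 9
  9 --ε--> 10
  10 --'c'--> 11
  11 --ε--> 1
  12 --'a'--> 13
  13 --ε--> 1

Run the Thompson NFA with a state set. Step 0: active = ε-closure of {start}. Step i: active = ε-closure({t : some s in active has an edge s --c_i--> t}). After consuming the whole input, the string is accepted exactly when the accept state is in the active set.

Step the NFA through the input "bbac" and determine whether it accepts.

initial (ε-close {0}): {0,2,12}
'b' @ 1: {3,4,5,6,8}
'b' @ 2: {5,6,7,8}
'a' @ 3: {9,10}
'c' @ 4: {1,11}  ✓accept
after full input: {1,11}  (accept=1 in)

Answer: ACCEPT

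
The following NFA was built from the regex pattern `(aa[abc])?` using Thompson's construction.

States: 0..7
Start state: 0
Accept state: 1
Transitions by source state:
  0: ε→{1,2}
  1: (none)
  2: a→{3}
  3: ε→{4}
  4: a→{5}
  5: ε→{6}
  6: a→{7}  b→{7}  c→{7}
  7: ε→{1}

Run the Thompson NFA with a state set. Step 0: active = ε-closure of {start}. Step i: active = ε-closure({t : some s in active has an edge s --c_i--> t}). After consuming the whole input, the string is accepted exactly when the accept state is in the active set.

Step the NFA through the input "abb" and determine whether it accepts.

initial (ε-close {0}): {0,1,2}
'a' @ 1: {3,4}
'b' @ 2: {}  — state set empty
rest 'b' ignored (set empty)
after full input: {}  (accept=1 not in)

Answer: REJECT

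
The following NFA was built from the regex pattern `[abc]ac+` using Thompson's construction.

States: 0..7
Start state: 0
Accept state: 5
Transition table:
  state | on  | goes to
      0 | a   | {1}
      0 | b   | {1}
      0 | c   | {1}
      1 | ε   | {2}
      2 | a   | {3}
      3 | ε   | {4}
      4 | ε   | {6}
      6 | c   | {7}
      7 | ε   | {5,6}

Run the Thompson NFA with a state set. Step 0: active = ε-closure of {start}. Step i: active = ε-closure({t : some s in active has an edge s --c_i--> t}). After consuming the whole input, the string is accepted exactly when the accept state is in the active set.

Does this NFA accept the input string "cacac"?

initial (ε-close {0}): {0}
'c' @ 1: {1,2}
'a' @ 2: {3,4,6}
'c' @ 3: {5,6,7}  (accept∈set)
'a' @ 4: {}  — state set empty
rest 'c' ignored (set empty)
end set {} — state 5 not in

Answer: REJECT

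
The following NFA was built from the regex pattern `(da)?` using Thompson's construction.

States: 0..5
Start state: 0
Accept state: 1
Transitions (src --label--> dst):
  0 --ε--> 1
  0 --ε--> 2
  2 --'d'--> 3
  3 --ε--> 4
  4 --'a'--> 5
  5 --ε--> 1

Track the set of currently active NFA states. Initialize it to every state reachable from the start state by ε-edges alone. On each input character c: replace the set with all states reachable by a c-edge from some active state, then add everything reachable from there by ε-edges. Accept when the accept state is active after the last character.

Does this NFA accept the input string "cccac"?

initial (ε-close {0}): {0,1,2}
'c' @ 1: {}  — dead — no transitions
rest 'ccac' ignored (set empty)
final: {}; accept 1 not in set

Answer: REJECT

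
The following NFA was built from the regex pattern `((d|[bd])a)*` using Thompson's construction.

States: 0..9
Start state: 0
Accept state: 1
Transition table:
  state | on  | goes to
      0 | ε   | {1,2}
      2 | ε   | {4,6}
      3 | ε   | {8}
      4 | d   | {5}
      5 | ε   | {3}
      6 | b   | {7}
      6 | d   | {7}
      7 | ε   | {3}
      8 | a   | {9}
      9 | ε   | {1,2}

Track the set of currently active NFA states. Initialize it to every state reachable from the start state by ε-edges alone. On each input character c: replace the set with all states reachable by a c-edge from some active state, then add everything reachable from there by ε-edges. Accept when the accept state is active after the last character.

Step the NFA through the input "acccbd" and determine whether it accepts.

initial (ε-close {0}): {0,1,2,4,6}
'a' @ 1: {}  — dead — no transitions
rest 'cccbd' ignored (set empty)
final: {}; accept 1 not in set

Answer: REJECT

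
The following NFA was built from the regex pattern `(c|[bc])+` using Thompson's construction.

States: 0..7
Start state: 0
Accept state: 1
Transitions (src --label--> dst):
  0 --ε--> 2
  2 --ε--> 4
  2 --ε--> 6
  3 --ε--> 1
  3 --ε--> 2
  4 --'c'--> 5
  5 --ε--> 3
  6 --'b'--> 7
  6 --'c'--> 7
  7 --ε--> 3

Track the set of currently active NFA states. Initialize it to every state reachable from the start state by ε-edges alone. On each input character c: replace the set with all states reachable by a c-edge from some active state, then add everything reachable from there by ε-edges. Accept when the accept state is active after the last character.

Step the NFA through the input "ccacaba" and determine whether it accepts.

S₀ = ε-closure({0}) = {0,2,4,6}
'c' @ 1: {1,2,3,4,5,6,7}  (accept∈set)
'c' @ 2: {1,2,3,4,5,6,7}  (accept∈set)
'a' @ 3: {}  — no active states
rest 'caba' ignored (set empty)
after full input: {}  (accept=1 not in)

Answer: REJECT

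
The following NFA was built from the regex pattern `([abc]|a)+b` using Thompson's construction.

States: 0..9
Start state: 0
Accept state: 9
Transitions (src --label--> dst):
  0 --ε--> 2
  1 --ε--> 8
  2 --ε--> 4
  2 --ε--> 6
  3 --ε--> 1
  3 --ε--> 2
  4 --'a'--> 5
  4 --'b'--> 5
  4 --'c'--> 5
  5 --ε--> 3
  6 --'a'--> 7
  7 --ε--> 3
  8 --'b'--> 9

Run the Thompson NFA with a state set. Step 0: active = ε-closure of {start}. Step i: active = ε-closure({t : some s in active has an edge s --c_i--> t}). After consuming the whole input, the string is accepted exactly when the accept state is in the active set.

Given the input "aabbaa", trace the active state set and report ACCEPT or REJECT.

start: ε-closure({0}) = {0,2,4,6}
'a' @ 1: {1,2,3,4,5,6,7,8}
'a' @ 2: {1,2,3,4,5,6,7,8}
'b' @ 3: {1,2,3,4,5,6,8,9}  ✓accept
'b' @ 4: {1,2,3,4,5,6,8,9}  ✓accept
'a' @ 5: {1,2,3,4,5,6,7,8}
'a' @ 6: {1,2,3,4,5,6,7,8}
end set {1,2,3,4,5,6,7,8} — state 9 not in

Answer: REJECT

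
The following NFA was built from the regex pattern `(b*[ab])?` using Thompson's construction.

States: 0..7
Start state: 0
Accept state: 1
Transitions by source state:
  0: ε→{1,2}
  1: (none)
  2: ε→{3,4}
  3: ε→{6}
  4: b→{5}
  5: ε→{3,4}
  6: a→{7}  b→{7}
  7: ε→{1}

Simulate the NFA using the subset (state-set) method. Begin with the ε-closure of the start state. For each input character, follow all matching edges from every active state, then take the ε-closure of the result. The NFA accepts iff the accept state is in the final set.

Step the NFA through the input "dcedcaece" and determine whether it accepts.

Answer: REJECT

Steps:
S₀ = ε-closure({0}) = {0,1,2,3,4,6}
'd' @ 1: {}  — dead — no transitions
rest 'cedcaece' ignored (set empty)
final: {}; accept 1 not in set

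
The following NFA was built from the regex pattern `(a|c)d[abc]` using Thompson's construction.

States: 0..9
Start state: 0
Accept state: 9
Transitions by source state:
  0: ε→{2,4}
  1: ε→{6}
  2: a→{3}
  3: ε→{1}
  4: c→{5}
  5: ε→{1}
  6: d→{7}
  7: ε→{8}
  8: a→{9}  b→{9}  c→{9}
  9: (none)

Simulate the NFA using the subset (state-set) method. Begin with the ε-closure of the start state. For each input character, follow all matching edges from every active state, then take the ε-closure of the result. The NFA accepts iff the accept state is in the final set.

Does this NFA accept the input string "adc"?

Answer: ACCEPT

Trace:
start: ε-closure({0}) = {0,2,4}
'a' @ 1: {1,3,6}
'd' @ 2: {7,8}
'c' @ 3: {9}  (accept∈set)
final: {9}; accept 9 in set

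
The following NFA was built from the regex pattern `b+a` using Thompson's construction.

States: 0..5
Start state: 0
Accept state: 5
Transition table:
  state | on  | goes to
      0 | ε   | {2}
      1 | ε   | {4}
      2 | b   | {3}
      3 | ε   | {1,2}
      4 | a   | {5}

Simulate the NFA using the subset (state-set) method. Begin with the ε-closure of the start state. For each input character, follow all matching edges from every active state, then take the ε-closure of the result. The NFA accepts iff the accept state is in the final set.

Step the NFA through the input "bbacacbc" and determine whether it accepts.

Answer: REJECT

Derivation:
initial (ε-close {0}): {0,2}
'b' @ 1: {1,2,3,4}
'b' @ 2: {1,2,3,4}
'a' @ 3: {5}  (accept∈set)
'c' @ 4: {}  — dead — no transitions
rest 'acbc' ignored (set empty)
end set {} — state 5 not in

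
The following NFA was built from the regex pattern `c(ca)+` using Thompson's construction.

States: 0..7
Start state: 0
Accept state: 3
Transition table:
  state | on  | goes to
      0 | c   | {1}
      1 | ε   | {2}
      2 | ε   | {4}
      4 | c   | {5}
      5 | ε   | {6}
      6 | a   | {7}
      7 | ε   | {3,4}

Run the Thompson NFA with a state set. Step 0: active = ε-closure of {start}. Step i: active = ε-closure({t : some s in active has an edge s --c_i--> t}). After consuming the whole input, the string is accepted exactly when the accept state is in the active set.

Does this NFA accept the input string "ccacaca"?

Answer: ACCEPT

Trace:
start: ε-closure({0}) = {0}
'c' @ 1: {1,2,4}
'c' @ 2: {5,6}
'a' @ 3: {3,4,7}  (accept∈set)
'c' @ 4: {5,6}
'a' @ 5: {3,4,7}  (accept∈set)
'c' @ 6: {5,6}
'a' @ 7: {3,4,7}  (accept∈set)
end set {3,4,7} — state 3 in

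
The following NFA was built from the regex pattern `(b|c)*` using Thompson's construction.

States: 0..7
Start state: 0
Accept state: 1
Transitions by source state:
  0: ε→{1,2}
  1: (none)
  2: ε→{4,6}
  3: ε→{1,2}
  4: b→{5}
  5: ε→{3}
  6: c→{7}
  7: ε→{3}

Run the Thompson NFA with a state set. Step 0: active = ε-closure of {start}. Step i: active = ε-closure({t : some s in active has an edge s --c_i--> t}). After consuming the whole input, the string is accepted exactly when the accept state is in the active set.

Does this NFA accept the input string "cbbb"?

Answer: ACCEPT

Steps:
start: ε-closure({0}) = {0,1,2,4,6}
'c' @ 1: {1,2,3,4,6,7}  ✓accept
'b' @ 2: {1,2,3,4,5,6}  ✓accept
'b' @ 3: {1,2,3,4,5,6}  ✓accept
'b' @ 4: {1,2,3,4,5,6}  ✓accept
end set {1,2,3,4,5,6} — state 1 in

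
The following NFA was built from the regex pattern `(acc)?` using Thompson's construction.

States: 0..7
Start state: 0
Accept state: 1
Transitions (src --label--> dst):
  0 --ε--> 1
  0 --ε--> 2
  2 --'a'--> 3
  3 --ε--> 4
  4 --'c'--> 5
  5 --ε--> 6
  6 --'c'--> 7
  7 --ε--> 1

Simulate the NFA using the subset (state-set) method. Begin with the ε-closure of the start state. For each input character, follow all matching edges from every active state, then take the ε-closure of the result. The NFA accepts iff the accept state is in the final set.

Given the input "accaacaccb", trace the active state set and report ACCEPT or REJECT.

initial (ε-close {0}): {0,1,2}
'a' @ 1: {3,4}
'c' @ 2: {5,6}
'c' @ 3: {1,7}  [accepting]
'a' @ 4: {}  — dead — no transitions
rest 'acaccb' ignored (set empty)
final: {}; accept 1 not in set

Answer: REJECT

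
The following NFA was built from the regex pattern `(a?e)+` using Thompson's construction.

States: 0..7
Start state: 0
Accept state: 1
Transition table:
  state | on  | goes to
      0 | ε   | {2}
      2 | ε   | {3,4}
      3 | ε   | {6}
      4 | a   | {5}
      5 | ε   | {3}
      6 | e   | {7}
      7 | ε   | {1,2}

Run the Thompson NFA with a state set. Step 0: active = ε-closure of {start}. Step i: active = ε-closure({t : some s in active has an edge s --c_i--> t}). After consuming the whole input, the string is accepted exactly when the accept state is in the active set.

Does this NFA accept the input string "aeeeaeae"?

Answer: ACCEPT

Derivation:
S₀ = ε-closure({0}) = {0,2,3,4,6}
'a' @ 1: {3,5,6}
'e' @ 2: {1,2,3,4,6,7}  ✓accept
'e' @ 3: {1,2,3,4,6,7}  ✓accept
'e' @ 4: {1,2,3,4,6,7}  ✓accept
'a' @ 5: {3,5,6}
'e' @ 6: {1,2,3,4,6,7}  ✓accept
'a' @ 7: {3,5,6}
'e' @ 8: {1,2,3,4,6,7}  ✓accept
after full input: {1,2,3,4,6,7}  (accept=1 in)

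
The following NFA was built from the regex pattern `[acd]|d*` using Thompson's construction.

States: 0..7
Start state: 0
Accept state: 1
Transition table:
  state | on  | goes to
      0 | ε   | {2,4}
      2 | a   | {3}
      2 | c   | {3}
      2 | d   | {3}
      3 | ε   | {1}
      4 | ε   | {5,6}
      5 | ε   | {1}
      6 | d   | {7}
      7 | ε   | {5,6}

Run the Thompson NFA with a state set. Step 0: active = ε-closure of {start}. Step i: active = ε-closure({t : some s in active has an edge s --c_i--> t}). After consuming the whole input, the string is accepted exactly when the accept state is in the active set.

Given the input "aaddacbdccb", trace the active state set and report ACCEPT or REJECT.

S₀ = ε-closure({0}) = {0,1,2,4,5,6}
'a' @ 1: {1,3}  [accepting]
'a' @ 2: {}  — state set empty
rest 'ddacbdccb' ignored (set empty)
after full input: {}  (accept=1 not in)

Answer: REJECT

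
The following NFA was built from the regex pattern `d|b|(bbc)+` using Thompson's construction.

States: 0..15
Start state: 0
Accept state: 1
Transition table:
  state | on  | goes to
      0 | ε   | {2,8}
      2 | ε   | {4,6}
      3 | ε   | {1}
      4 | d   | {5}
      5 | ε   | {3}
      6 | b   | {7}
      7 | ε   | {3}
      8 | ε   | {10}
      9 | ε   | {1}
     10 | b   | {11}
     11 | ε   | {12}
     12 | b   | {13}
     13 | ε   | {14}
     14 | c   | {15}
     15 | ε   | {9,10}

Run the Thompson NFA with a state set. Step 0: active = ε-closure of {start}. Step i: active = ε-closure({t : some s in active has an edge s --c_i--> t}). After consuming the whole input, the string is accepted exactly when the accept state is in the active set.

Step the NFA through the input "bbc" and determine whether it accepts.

Answer: ACCEPT

Trace:
start: ε-closure({0}) = {0,2,4,6,8,10}
'b' @ 1: {1,3,7,11,12}  (accept∈set)
'b' @ 2: {13,14}
'c' @ 3: {1,9,10,15}  (accept∈set)
end set {1,9,10,15} — state 1 in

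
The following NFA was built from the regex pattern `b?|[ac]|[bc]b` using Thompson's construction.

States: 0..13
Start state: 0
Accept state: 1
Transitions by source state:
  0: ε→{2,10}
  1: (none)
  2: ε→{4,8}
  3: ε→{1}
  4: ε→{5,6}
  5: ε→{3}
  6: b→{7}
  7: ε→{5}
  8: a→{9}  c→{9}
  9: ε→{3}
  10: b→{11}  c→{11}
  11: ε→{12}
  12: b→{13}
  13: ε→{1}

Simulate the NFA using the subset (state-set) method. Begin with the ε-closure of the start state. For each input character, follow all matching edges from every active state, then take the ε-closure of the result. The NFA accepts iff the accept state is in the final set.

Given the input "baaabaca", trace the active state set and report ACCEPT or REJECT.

S₀ = ε-closure({0}) = {0,1,2,3,4,5,6,8,10}
'b' @ 1: {1,3,5,7,11,12}  ✓accept
'a' @ 2: {}  — state set empty
rest 'aabaca' ignored (set empty)
end set {} — state 1 not in

Answer: REJECT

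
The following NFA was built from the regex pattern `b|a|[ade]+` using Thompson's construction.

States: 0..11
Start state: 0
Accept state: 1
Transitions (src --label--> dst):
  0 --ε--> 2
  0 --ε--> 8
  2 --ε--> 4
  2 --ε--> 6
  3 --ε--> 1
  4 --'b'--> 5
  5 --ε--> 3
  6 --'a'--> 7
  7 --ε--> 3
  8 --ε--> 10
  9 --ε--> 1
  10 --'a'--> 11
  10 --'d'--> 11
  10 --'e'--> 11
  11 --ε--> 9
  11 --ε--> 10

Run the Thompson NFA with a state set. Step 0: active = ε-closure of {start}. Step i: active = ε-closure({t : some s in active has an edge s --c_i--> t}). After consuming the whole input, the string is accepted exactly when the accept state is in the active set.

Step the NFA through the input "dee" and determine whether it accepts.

start: ε-closure({0}) = {0,2,4,6,8,10}
'd' @ 1: {1,9,10,11}  (accept∈set)
'e' @ 2: {1,9,10,11}  (accept∈set)
'e' @ 3: {1,9,10,11}  (accept∈set)
end set {1,9,10,11} — state 1 in

Answer: ACCEPT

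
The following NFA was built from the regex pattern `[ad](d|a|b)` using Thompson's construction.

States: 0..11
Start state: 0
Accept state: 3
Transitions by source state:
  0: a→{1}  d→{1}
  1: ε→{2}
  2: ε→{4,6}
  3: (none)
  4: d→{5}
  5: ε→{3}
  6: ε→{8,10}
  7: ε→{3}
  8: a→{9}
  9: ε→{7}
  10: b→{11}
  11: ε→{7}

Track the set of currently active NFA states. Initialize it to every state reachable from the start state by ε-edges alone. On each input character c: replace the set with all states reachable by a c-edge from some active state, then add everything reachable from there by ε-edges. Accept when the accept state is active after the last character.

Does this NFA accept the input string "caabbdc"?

initial (ε-close {0}): {0}
'c' @ 1: {}  — no active states
rest 'aabbdc' ignored (set empty)
final: {}; accept 3 not in set

Answer: REJECT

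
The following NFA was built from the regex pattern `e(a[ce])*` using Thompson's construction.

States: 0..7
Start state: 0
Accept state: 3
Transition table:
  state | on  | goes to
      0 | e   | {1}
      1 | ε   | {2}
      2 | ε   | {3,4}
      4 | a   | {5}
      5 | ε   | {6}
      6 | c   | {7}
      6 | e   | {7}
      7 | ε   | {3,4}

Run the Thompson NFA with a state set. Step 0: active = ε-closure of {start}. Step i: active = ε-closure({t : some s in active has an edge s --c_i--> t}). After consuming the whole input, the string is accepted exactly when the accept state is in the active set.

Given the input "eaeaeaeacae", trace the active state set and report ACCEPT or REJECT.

Answer: ACCEPT

Derivation:
S₀ = ε-closure({0}) = {0}
'e' @ 1: {1,2,3,4}  (accept∈set)
'a' @ 2: {5,6}
'e' @ 3: {3,4,7}  (accept∈set)
'a' @ 4: {5,6}
'e' @ 5: {3,4,7}  (accept∈set)
'a' @ 6: {5,6}
'e' @ 7: {3,4,7}  (accept∈set)
'a' @ 8: {5,6}
'c' @ 9: {3,4,7}  (accept∈set)
'a' @ 10: {5,6}
'e' @ 11: {3,4,7}  (accept∈set)
final: {3,4,7}; accept 3 in set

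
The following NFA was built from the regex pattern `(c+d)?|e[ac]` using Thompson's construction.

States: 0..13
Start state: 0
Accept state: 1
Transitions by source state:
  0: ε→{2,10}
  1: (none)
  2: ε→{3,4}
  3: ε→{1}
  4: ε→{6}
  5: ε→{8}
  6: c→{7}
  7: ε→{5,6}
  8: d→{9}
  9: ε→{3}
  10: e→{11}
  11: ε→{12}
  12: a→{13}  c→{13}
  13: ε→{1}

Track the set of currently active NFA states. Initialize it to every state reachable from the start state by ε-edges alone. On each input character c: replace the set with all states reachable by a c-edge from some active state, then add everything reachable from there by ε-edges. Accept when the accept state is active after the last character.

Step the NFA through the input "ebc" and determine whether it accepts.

initial (ε-close {0}): {0,1,2,3,4,6,10}
'e' @ 1: {11,12}
'b' @ 2: {}  — dead — no transitions
rest 'c' ignored (set empty)
after full input: {}  (accept=1 not in)

Answer: REJECT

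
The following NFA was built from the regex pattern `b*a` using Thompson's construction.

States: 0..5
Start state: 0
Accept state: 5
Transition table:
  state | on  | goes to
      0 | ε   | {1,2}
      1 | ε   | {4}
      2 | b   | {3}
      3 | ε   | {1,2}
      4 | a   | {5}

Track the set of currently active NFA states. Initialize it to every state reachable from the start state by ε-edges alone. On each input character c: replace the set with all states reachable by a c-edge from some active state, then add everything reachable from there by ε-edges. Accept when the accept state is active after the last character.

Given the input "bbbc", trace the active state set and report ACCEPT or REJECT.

start: ε-closure({0}) = {0,1,2,4}
'b' @ 1: {1,2,3,4}
'b' @ 2: {1,2,3,4}
'b' @ 3: {1,2,3,4}
'c' @ 4: {}  — state set empty
after full input: {}  (accept=5 not in)

Answer: REJECT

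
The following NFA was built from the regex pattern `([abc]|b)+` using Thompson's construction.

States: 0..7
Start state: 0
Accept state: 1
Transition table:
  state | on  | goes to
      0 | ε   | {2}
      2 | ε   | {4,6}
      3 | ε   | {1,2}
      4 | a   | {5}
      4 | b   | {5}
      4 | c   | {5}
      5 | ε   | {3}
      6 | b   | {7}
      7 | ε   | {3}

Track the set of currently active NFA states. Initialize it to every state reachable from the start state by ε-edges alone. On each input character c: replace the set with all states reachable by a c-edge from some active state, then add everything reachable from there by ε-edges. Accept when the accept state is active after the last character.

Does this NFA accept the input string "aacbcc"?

start: ε-closure({0}) = {0,2,4,6}
'a' @ 1: {1,2,3,4,5,6}  (accept∈set)
'a' @ 2: {1,2,3,4,5,6}  (accept∈set)
'c' @ 3: {1,2,3,4,5,6}  (accept∈set)
'b' @ 4: {1,2,3,4,5,6,7}  (accept∈set)
'c' @ 5: {1,2,3,4,5,6}  (accept∈set)
'c' @ 6: {1,2,3,4,5,6}  (accept∈set)
after full input: {1,2,3,4,5,6}  (accept=1 in)

Answer: ACCEPT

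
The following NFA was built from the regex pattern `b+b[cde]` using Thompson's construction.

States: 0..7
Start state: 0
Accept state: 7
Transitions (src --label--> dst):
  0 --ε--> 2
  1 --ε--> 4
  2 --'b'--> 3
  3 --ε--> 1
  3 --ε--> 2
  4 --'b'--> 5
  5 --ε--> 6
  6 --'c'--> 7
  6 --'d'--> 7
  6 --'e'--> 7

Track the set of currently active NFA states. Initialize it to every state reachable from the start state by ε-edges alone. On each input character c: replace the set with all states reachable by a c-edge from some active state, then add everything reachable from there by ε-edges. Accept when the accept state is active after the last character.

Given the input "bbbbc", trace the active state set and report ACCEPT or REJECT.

Answer: ACCEPT

Steps:
start: ε-closure({0}) = {0,2}
'b' @ 1: {1,2,3,4}
'b' @ 2: {1,2,3,4,5,6}
'b' @ 3: {1,2,3,4,5,6}
'b' @ 4: {1,2,3,4,5,6}
'c' @ 5: {7}  ✓accept
end set {7} — state 7 in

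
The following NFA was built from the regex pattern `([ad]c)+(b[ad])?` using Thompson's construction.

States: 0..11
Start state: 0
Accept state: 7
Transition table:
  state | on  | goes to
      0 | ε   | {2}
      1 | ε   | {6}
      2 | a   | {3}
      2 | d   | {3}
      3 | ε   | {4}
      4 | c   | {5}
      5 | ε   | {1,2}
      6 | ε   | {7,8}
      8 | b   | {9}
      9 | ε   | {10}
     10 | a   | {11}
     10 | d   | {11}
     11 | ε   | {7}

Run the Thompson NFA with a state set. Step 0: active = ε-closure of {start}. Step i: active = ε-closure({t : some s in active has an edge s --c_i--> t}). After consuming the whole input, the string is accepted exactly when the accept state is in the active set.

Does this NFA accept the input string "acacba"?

start: ε-closure({0}) = {0,2}
'a' @ 1: {3,4}
'c' @ 2: {1,2,5,6,7,8}  (accept∈set)
'a' @ 3: {3,4}
'c' @ 4: {1,2,5,6,7,8}  (accept∈set)
'b' @ 5: {9,10}
'a' @ 6: {7,11}  (accept∈set)
after full input: {7,11}  (accept=7 in)

Answer: ACCEPT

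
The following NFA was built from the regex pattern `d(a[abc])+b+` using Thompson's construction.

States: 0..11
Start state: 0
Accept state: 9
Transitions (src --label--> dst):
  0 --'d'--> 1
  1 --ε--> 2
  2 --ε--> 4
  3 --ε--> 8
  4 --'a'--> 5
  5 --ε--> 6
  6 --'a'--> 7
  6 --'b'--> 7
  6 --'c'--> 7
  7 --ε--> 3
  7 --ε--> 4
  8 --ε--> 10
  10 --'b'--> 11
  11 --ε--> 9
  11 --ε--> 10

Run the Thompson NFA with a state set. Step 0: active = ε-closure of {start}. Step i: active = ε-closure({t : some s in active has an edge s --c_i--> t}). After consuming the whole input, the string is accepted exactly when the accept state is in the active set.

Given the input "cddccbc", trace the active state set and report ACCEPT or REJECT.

start: ε-closure({0}) = {0}
'c' @ 1: {}  — state set empty
rest 'ddccbc' ignored (set empty)
final: {}; accept 9 not in set

Answer: REJECT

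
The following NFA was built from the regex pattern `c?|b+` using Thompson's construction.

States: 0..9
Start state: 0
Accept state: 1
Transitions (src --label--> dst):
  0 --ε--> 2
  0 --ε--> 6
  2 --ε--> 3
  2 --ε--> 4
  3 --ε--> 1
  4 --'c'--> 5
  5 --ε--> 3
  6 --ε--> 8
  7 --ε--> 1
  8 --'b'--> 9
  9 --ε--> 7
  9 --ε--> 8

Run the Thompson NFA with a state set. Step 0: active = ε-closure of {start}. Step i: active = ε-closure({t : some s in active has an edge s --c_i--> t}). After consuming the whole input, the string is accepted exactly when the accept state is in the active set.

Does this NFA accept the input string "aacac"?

S₀ = ε-closure({0}) = {0,1,2,3,4,6,8}
'a' @ 1: {}  — no active states
rest 'acac' ignored (set empty)
end set {} — state 1 not in

Answer: REJECT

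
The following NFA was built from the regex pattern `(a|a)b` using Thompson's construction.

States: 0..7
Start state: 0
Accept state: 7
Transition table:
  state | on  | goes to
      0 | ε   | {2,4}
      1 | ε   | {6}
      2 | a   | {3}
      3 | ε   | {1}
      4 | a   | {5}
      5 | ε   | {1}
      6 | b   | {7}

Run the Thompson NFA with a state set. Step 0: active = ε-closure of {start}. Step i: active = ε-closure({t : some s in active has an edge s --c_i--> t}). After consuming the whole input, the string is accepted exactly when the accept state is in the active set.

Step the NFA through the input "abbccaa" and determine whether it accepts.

start: ε-closure({0}) = {0,2,4}
'a' @ 1: {1,3,5,6}
'b' @ 2: {7}  [accepting]
'b' @ 3: {}  — no active states
rest 'ccaa' ignored (set empty)
final: {}; accept 7 not in set

Answer: REJECT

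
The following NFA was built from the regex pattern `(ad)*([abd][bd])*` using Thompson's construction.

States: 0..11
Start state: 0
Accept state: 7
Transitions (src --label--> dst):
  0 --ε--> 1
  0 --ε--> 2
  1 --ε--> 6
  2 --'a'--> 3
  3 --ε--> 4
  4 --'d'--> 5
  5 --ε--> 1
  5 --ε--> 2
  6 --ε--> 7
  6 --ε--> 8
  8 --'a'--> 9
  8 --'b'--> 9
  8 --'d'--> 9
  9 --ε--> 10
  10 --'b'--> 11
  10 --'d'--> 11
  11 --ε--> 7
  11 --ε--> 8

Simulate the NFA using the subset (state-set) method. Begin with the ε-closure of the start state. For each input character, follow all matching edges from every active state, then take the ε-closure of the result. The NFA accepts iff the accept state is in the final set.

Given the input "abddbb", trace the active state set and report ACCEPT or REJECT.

S₀ = ε-closure({0}) = {0,1,2,6,7,8}
'a' @ 1: {3,4,9,10}
'b' @ 2: {7,8,11}  (accept∈set)
'd' @ 3: {9,10}
'd' @ 4: {7,8,11}  (accept∈set)
'b' @ 5: {9,10}
'b' @ 6: {7,8,11}  (accept∈set)
end set {7,8,11} — state 7 in

Answer: ACCEPT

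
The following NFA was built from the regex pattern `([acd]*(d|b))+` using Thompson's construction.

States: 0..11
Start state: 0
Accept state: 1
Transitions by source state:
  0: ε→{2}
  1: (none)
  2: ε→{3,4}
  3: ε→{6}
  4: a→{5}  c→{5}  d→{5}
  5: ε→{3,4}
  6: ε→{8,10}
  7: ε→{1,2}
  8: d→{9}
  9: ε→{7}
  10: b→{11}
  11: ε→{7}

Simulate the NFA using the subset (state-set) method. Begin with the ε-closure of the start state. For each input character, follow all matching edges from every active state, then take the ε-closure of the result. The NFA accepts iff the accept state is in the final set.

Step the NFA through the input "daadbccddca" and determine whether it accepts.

Answer: REJECT

Derivation:
initial (ε-close {0}): {0,2,3,4,6,8,10}
'd' @ 1: {1,2,3,4,5,6,7,8,9,10}  (accept∈set)
'a' @ 2: {3,4,5,6,8,10}
'a' @ 3: {3,4,5,6,8,10}
'd' @ 4: {1,2,3,4,5,6,7,8,9,10}  (accept∈set)
'b' @ 5: {1,2,3,4,6,7,8,10,11}  (accept∈set)
'c' @ 6: {3,4,5,6,8,10}
'c' @ 7: {3,4,5,6,8,10}
'd' @ 8: {1,2,3,4,5,6,7,8,9,10}  (accept∈set)
'd' @ 9: {1,2,3,4,5,6,7,8,9,10}  (accept∈set)
'c' @ 10: {3,4,5,6,8,10}
'a' @ 11: {3,4,5,6,8,10}
end set {3,4,5,6,8,10} — state 1 not in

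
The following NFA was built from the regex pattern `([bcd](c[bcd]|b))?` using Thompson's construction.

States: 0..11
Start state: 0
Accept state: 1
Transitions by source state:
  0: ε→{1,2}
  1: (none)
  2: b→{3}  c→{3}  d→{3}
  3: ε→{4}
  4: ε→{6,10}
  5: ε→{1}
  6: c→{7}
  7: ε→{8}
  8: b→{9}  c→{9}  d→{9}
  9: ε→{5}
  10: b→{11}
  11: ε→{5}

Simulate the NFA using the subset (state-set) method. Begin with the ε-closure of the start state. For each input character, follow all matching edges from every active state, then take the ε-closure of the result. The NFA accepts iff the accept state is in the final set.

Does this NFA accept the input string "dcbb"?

S₀ = ε-closure({0}) = {0,1,2}
'd' @ 1: {3,4,6,10}
'c' @ 2: {7,8}
'b' @ 3: {1,5,9}  (accept∈set)
'b' @ 4: {}  — dead — no transitions
after full input: {}  (accept=1 not in)

Answer: REJECT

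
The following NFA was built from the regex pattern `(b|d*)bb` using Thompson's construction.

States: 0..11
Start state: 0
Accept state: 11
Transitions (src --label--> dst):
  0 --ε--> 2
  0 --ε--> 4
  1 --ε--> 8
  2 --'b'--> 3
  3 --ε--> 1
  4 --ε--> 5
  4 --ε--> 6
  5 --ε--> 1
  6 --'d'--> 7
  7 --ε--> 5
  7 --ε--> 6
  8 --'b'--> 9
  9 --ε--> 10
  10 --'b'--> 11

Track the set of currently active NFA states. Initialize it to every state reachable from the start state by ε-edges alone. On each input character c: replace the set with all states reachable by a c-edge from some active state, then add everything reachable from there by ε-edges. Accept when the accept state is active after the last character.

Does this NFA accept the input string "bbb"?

initial (ε-close {0}): {0,1,2,4,5,6,8}
'b' @ 1: {1,3,8,9,10}
'b' @ 2: {9,10,11}  ✓accept
'b' @ 3: {11}  ✓accept
end set {11} — state 11 in

Answer: ACCEPT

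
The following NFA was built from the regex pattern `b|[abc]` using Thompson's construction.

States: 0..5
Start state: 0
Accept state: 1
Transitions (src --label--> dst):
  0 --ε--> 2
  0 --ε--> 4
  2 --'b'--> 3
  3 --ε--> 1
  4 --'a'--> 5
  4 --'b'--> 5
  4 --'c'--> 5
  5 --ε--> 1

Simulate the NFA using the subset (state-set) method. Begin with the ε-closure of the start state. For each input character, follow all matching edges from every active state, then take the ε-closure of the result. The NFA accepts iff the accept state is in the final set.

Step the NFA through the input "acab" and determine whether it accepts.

start: ε-closure({0}) = {0,2,4}
'a' @ 1: {1,5}  [accepting]
'c' @ 2: {}  — dead — no transitions
rest 'ab' ignored (set empty)
end set {} — state 1 not in

Answer: REJECT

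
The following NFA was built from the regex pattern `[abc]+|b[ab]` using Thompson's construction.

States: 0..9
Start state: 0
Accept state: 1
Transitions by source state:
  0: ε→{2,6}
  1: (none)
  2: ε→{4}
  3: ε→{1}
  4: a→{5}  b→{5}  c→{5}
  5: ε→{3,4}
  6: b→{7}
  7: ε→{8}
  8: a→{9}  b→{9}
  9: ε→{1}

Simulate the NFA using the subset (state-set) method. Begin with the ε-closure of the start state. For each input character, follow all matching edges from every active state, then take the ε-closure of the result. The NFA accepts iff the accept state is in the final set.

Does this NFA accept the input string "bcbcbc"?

initial (ε-close {0}): {0,2,4,6}
'b' @ 1: {1,3,4,5,7,8}  ✓accept
'c' @ 2: {1,3,4,5}  ✓accept
'b' @ 3: {1,3,4,5}  ✓accept
'c' @ 4: {1,3,4,5}  ✓accept
'b' @ 5: {1,3,4,5}  ✓accept
'c' @ 6: {1,3,4,5}  ✓accept
after full input: {1,3,4,5}  (accept=1 in)

Answer: ACCEPT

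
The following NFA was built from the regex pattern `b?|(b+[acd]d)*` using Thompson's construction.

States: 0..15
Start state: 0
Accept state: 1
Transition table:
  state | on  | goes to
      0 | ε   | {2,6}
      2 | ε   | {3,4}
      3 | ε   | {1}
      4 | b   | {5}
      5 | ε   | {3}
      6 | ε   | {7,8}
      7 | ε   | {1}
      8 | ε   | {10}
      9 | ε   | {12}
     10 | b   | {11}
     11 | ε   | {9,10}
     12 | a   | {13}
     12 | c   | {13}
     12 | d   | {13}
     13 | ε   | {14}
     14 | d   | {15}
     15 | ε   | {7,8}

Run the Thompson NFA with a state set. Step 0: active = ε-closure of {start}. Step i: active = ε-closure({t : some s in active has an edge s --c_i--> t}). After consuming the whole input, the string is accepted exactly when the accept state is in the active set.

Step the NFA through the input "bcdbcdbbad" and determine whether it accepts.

Answer: ACCEPT

Steps:
start: ε-closure({0}) = {0,1,2,3,4,6,7,8,10}
'b' @ 1: {1,3,5,9,10,11,12}  (accept∈set)
'c' @ 2: {13,14}
'd' @ 3: {1,7,8,10,15}  (accept∈set)
'b' @ 4: {9,10,11,12}
'c' @ 5: {13,14}
'd' @ 6: {1,7,8,10,15}  (accept∈set)
'b' @ 7: {9,10,11,12}
'b' @ 8: {9,10,11,12}
'a' @ 9: {13,14}
'd' @ 10: {1,7,8,10,15}  (accept∈set)
end set {1,7,8,10,15} — state 1 in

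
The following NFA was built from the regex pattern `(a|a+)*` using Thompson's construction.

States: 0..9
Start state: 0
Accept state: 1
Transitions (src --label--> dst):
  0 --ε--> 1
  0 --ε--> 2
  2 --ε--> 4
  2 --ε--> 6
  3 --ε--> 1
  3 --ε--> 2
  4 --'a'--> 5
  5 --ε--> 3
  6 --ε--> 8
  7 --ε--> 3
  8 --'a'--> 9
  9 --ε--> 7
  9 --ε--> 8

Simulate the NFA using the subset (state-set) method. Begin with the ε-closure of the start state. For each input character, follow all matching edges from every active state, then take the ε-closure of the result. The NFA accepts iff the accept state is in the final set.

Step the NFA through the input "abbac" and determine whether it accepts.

Answer: REJECT

Derivation:
start: ε-closure({0}) = {0,1,2,4,6,8}
'a' @ 1: {1,2,3,4,5,6,7,8,9}  ✓accept
'b' @ 2: {}  — no active states
rest 'bac' ignored (set empty)
final: {}; accept 1 not in set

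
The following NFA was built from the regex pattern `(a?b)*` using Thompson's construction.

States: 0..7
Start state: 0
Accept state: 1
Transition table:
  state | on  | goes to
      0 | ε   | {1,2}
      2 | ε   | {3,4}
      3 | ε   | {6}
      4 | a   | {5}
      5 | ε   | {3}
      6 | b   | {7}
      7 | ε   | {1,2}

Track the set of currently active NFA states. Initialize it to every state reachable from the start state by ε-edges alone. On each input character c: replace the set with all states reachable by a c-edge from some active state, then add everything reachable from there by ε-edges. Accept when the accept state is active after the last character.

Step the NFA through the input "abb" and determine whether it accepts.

start: ε-closure({0}) = {0,1,2,3,4,6}
'a' @ 1: {3,5,6}
'b' @ 2: {1,2,3,4,6,7}  [accepting]
'b' @ 3: {1,2,3,4,6,7}  [accepting]
after full input: {1,2,3,4,6,7}  (accept=1 in)

Answer: ACCEPT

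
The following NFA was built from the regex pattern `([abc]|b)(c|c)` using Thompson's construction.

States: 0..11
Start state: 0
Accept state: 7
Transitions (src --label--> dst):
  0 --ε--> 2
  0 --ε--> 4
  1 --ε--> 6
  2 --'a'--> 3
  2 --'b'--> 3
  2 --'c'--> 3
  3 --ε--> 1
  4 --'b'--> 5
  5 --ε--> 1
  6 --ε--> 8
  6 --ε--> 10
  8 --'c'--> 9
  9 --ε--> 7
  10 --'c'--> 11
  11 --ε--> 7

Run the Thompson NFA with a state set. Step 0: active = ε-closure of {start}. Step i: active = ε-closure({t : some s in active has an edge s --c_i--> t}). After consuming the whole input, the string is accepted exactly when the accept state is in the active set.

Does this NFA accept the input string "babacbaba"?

S₀ = ε-closure({0}) = {0,2,4}
'b' @ 1: {1,3,5,6,8,10}
'a' @ 2: {}  — dead — no transitions
rest 'bacbaba' ignored (set empty)
after full input: {}  (accept=7 not in)

Answer: REJECT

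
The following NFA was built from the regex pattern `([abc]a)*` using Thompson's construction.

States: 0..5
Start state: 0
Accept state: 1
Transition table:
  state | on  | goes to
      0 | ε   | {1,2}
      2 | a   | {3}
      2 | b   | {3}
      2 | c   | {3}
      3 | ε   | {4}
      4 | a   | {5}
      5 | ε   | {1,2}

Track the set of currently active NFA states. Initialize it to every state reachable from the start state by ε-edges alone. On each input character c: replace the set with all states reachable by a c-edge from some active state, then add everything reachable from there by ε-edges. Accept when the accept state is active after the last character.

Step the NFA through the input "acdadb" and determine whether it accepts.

Answer: REJECT

Derivation:
S₀ = ε-closure({0}) = {0,1,2}
'a' @ 1: {3,4}
'c' @ 2: {}  — no active states
rest 'dadb' ignored (set empty)
final: {}; accept 1 not in set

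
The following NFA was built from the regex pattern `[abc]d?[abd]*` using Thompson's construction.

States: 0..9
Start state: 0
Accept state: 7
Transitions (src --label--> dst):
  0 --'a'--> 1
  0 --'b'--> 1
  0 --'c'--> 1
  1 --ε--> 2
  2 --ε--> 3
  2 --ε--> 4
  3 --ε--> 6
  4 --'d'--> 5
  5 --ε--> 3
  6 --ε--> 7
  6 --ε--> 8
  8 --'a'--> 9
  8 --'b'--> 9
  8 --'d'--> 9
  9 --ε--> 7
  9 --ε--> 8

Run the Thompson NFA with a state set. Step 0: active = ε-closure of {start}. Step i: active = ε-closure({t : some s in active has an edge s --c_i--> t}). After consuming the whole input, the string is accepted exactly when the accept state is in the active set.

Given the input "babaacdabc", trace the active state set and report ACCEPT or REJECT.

Answer: REJECT

Derivation:
start: ε-closure({0}) = {0}
'b' @ 1: {1,2,3,4,6,7,8}  [accepting]
'a' @ 2: {7,8,9}  [accepting]
'b' @ 3: {7,8,9}  [accepting]
'a' @ 4: {7,8,9}  [accepting]
'a' @ 5: {7,8,9}  [accepting]
'c' @ 6: {}  — state set empty
rest 'dabc' ignored (set empty)
after full input: {}  (accept=7 not in)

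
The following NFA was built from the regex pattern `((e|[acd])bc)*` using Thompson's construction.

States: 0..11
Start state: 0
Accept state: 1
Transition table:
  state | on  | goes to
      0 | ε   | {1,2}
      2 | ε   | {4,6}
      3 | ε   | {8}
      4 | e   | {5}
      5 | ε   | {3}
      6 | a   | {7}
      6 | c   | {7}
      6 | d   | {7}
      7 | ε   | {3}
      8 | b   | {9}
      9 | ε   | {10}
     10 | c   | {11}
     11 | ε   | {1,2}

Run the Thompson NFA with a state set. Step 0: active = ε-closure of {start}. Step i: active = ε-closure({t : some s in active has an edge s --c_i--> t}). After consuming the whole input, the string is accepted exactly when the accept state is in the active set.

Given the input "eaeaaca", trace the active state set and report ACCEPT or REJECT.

initial (ε-close {0}): {0,1,2,4,6}
'e' @ 1: {3,5,8}
'a' @ 2: {}  — dead — no transitions
rest 'eaaca' ignored (set empty)
final: {}; accept 1 not in set

Answer: REJECT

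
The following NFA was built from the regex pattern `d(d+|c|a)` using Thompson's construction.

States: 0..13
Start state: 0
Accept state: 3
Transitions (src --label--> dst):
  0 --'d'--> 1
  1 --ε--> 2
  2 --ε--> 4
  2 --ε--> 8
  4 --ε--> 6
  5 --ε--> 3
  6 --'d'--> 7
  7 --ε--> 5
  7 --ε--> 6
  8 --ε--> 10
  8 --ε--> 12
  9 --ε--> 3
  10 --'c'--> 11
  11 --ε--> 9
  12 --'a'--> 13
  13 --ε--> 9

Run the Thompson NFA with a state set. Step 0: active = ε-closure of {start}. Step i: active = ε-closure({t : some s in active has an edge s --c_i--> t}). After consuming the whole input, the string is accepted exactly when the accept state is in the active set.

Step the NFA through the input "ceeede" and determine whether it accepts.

Answer: REJECT

Trace:
S₀ = ε-closure({0}) = {0}
'c' @ 1: {}  — state set empty
rest 'eeede' ignored (set empty)
after full input: {}  (accept=3 not in)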